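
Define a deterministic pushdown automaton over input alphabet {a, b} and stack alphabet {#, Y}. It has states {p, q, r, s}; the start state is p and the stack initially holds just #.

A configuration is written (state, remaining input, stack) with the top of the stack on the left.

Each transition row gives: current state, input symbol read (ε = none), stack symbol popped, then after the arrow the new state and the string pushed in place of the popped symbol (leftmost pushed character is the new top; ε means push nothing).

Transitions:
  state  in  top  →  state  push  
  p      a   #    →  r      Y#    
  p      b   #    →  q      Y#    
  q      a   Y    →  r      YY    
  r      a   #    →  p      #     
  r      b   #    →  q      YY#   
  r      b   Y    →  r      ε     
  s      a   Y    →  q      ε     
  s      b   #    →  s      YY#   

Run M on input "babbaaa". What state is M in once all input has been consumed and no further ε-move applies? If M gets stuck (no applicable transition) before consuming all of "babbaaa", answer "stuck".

stuck

(p, babbaaa, #) ⊢ (q, abbaaa, Y#) ⊢ (r, bbaaa, YY#) ⊢ (r, baaa, Y#) ⊢ (r, aaa, #) ⊢ (p, aa, #) ⊢ (r, a, Y#)
No transition for (r, a, top Y); M blocks with input a remaining.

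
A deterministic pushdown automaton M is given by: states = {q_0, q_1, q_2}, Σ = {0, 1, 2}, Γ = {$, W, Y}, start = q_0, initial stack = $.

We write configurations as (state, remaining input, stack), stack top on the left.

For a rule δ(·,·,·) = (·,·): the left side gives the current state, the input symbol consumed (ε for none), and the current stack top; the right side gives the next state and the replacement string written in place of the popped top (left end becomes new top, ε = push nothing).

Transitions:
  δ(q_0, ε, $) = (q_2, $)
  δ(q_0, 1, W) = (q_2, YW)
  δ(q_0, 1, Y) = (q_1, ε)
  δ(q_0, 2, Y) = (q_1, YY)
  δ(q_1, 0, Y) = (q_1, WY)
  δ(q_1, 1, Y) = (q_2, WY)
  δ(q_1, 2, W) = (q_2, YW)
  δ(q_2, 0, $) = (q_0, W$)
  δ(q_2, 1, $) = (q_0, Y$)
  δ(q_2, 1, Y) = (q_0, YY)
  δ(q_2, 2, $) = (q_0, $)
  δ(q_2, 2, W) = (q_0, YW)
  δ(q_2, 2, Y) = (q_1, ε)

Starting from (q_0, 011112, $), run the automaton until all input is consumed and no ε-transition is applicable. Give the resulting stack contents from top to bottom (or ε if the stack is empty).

YWYW$

(q_0, 011112, $)
  ε-move, top $: go to q_2, push $ → (q_2, 011112, $)
  read 0, top $: go to q_0, push W$ → (q_0, 11112, W$)
  read 1, top W: go to q_2, push YW → (q_2, 1112, YW$)
  read 1, top Y: go to q_0, push YY → (q_0, 112, YYW$)
  read 1, top Y: go to q_1, push ε → (q_1, 12, YW$)
  read 1, top Y: go to q_2, push WY → (q_2, 2, WYW$)
  read 2, top W: go to q_0, push YW → (q_0, ε, YWYW$)
All input consumed in state q_0 with stack YWYW$.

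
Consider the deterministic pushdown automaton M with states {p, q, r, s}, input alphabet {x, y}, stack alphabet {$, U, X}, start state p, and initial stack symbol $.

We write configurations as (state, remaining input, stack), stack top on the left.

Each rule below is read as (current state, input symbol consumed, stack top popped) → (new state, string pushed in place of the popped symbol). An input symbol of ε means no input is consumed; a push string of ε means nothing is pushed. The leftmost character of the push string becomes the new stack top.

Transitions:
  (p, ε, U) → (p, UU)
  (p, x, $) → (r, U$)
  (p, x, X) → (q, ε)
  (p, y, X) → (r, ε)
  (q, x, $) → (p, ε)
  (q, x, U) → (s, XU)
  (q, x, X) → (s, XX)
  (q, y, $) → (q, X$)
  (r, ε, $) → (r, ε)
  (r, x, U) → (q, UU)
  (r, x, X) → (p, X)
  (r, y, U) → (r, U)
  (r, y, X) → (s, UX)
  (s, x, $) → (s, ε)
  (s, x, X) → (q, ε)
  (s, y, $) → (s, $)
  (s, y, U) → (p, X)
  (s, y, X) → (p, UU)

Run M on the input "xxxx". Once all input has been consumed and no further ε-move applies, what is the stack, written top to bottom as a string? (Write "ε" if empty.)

(p, xxxx, $) ⊢ (r, xxx, U$) ⊢ (q, xx, UU$) ⊢ (s, x, XUU$) ⊢ (q, ε, UU$)
All input consumed in state q with stack UU$.

UU$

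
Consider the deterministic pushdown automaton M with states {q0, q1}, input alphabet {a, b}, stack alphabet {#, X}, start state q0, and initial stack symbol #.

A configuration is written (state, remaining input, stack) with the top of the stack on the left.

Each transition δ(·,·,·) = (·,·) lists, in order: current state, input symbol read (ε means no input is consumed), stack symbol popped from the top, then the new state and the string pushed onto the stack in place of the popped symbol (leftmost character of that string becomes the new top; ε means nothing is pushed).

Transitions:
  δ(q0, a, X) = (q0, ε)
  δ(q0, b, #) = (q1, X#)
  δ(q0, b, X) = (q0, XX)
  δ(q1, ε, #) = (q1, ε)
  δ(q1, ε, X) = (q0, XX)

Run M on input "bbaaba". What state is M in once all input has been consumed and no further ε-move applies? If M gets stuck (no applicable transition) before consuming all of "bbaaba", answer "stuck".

(q0, bbaaba, #) ⊢ (q1, baaba, X#) ⊢ (q0, baaba, XX#) ⊢ (q0, aaba, XXX#) ⊢ (q0, aba, XX#) ⊢ (q0, ba, X#) ⊢ (q0, a, XX#) ⊢ (q0, ε, X#)
All input consumed; M is in state q0.

q0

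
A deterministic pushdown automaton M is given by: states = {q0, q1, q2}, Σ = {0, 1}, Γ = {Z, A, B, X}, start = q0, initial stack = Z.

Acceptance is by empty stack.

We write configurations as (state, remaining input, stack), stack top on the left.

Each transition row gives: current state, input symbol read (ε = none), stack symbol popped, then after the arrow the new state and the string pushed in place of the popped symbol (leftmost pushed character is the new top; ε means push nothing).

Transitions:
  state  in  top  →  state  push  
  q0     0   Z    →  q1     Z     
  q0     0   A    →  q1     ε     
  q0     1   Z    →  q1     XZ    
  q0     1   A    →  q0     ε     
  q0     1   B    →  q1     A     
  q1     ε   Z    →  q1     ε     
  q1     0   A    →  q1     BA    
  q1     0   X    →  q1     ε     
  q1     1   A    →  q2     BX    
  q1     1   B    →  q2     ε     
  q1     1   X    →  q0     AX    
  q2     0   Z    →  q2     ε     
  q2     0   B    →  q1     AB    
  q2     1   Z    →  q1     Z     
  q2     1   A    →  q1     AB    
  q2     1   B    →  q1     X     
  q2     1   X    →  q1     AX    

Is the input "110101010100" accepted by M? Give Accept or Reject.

(q0, 110101010100, Z)
  read 1, top Z: go to q1, push XZ → (q1, 10101010100, XZ)
  read 1, top X: go to q0, push AX → (q0, 0101010100, AXZ)
  read 0, top A: go to q1, push ε → (q1, 101010100, XZ)
  read 1, top X: go to q0, push AX → (q0, 01010100, AXZ)
  read 0, top A: go to q1, push ε → (q1, 1010100, XZ)
  read 1, top X: go to q0, push AX → (q0, 010100, AXZ)
  read 0, top A: go to q1, push ε → (q1, 10100, XZ)
  read 1, top X: go to q0, push AX → (q0, 0100, AXZ)
  read 0, top A: go to q1, push ε → (q1, 100, XZ)
  read 1, top X: go to q0, push AX → (q0, 00, AXZ)
  read 0, top A: go to q1, push ε → (q1, 0, XZ)
  read 0, top X: go to q1, push ε → (q1, ε, Z)
  ε-move, top Z: go to q1, push ε → (q1, ε, ε)
All input consumed and the stack is empty.

Accept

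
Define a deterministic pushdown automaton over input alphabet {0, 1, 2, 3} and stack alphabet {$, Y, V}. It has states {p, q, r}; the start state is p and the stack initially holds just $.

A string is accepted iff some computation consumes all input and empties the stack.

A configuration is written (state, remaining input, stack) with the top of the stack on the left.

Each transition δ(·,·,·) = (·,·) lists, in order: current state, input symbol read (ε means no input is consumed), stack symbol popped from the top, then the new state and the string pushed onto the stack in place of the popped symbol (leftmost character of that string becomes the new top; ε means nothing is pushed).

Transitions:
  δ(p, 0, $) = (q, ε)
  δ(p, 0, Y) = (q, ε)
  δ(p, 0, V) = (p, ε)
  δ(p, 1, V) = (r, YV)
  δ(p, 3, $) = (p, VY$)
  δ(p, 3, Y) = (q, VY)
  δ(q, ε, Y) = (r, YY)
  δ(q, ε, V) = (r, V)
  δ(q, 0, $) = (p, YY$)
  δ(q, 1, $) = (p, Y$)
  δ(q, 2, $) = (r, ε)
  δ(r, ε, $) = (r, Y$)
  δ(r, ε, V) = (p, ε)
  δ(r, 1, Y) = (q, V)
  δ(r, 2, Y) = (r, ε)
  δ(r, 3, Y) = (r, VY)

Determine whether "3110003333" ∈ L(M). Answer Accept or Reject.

Reject

(p, 3110003333, $) ⊢ (p, 110003333, VY$) ⊢ (r, 10003333, YVY$) ⊢ (q, 0003333, VVY$) ⊢ (r, 0003333, VVY$) ⊢ (p, 0003333, VY$) ⊢ (p, 003333, Y$) ⊢ (q, 03333, $) ⊢ (p, 3333, YY$) ⊢ (q, 333, VYY$) ⊢ (r, 333, VYY$) ⊢ (p, 333, YY$) ⊢ (q, 33, VYY$) ⊢ (r, 33, VYY$) ⊢ (p, 33, YY$) ⊢ (q, 3, VYY$) ⊢ (r, 3, VYY$) ⊢ (p, 3, YY$) ⊢ (q, ε, VYY$) ⊢ (r, ε, VYY$) ⊢ (p, ε, YY$)
All input consumed; stack is YY$, not empty, and no further ε-move applies.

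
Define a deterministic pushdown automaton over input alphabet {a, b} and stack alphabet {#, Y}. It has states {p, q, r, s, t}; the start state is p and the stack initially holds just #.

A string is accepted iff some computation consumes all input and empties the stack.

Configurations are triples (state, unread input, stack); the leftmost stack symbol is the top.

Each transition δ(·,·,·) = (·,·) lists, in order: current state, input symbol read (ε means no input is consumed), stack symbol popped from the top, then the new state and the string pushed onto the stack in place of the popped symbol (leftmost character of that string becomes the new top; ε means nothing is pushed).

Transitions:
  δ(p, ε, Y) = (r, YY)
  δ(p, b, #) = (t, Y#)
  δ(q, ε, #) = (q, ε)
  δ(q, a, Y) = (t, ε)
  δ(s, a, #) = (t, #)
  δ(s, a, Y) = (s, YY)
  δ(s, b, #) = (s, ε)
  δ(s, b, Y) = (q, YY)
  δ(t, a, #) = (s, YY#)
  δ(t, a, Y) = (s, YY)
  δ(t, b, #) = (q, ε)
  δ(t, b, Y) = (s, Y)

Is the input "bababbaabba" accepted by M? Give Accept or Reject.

(p, bababbaabba, #)
  read b, top #: go to t, push Y# → (t, ababbaabba, Y#)
  read a, top Y: go to s, push YY → (s, babbaabba, YY#)
  read b, top Y: go to q, push YY → (q, abbaabba, YYY#)
  read a, top Y: go to t, push ε → (t, bbaabba, YY#)
  read b, top Y: go to s, push Y → (s, baabba, YY#)
  read b, top Y: go to q, push YY → (q, aabba, YYY#)
  read a, top Y: go to t, push ε → (t, abba, YY#)
  read a, top Y: go to s, push YY → (s, bba, YYY#)
  read b, top Y: go to q, push YY → (q, ba, YYYY#)
No transition applies at (q, ba, YYYY#); input not fully consumed.

Reject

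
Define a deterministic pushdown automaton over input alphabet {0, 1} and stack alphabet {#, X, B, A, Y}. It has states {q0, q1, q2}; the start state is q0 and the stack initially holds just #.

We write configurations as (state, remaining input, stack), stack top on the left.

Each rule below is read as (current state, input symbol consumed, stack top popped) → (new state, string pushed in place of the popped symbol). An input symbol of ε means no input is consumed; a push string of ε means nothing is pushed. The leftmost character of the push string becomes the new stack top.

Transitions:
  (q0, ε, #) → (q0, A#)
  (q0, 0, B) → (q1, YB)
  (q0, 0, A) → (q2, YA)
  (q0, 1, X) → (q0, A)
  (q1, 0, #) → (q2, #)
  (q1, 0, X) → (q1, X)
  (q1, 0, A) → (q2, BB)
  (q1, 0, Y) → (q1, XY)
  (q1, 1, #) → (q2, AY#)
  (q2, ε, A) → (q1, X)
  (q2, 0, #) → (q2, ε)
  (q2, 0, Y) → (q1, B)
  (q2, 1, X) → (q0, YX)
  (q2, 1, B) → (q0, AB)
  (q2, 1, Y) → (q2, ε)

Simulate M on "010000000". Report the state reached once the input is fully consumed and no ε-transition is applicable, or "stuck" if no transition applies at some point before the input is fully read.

(q0, 010000000, #) ⊢ (q0, 010000000, A#) ⊢ (q2, 10000000, YA#) ⊢ (q2, 0000000, A#) ⊢ (q1, 0000000, X#) ⊢ (q1, 000000, X#) ⊢ (q1, 00000, X#) ⊢ (q1, 0000, X#) ⊢ (q1, 000, X#) ⊢ (q1, 00, X#) ⊢ (q1, 0, X#) ⊢ (q1, ε, X#)
All input consumed; M is in state q1.

q1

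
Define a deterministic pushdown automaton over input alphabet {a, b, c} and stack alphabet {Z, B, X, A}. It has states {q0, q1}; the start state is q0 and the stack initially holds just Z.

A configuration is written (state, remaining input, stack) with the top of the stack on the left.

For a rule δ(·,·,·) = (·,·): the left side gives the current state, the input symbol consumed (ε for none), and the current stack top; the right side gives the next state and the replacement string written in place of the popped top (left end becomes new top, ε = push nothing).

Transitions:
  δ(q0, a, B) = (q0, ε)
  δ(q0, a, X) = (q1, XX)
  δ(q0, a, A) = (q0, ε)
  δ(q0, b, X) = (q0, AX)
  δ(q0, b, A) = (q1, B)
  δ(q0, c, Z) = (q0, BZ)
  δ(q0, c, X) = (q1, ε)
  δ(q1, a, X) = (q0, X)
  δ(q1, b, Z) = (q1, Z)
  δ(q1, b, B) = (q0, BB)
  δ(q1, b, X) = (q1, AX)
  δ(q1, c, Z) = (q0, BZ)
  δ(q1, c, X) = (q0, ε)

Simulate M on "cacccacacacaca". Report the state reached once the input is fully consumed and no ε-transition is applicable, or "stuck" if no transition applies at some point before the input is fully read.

(q0, cacccacacacaca, Z)
  read c, top Z: go to q0, push BZ → (q0, acccacacacaca, BZ)
  read a, top B: go to q0, push ε → (q0, cccacacacaca, Z)
  read c, top Z: go to q0, push BZ → (q0, ccacacacaca, BZ)
No transition for (q0, c, top B); M blocks with input ccacacacaca remaining.

stuck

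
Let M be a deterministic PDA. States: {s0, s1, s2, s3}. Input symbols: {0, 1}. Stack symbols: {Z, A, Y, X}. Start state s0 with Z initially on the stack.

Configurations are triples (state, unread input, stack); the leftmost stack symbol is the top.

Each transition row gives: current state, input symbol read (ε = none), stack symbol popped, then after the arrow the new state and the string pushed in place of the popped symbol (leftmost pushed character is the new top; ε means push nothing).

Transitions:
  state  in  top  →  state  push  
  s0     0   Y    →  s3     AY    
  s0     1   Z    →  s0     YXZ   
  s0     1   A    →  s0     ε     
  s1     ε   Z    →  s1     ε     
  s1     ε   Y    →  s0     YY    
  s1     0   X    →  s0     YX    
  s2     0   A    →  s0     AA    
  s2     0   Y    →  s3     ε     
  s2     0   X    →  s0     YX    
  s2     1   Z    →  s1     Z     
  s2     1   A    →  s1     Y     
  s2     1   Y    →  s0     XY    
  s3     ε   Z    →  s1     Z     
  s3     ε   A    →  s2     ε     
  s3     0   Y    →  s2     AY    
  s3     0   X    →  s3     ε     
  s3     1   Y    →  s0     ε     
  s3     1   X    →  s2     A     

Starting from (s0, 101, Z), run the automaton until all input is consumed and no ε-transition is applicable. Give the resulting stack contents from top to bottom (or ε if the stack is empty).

XYXZ

(s0, 101, Z)
  read 1, top Z: go to s0, push YXZ → (s0, 01, YXZ)
  read 0, top Y: go to s3, push AY → (s3, 1, AYXZ)
  ε-move, top A: go to s2, push ε → (s2, 1, YXZ)
  read 1, top Y: go to s0, push XY → (s0, ε, XYXZ)
All input consumed in state s0 with stack XYXZ.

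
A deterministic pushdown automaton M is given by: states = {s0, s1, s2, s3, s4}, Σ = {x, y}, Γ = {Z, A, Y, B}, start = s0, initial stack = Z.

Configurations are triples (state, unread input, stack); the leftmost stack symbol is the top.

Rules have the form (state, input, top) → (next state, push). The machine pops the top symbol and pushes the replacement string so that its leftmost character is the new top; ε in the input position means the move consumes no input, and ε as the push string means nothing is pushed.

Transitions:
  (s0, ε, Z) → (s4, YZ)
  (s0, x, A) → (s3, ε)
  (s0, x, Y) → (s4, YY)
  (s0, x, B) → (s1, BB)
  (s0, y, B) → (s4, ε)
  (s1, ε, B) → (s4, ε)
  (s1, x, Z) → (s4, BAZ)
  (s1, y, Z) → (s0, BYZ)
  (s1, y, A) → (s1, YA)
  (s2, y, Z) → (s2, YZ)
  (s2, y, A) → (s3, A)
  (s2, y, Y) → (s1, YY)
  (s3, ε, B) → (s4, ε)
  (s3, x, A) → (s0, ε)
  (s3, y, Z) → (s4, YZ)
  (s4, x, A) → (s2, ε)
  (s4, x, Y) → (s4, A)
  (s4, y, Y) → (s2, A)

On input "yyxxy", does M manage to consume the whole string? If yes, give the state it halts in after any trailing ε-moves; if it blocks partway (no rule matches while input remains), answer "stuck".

stuck

(s0, yyxxy, Z)
  ε-move, top Z: go to s4, push YZ → (s4, yyxxy, YZ)
  read y, top Y: go to s2, push A → (s2, yxxy, AZ)
  read y, top A: go to s3, push A → (s3, xxy, AZ)
  read x, top A: go to s0, push ε → (s0, xy, Z)
  ε-move, top Z: go to s4, push YZ → (s4, xy, YZ)
  read x, top Y: go to s4, push A → (s4, y, AZ)
No transition for (s4, y, top A); M blocks with input y remaining.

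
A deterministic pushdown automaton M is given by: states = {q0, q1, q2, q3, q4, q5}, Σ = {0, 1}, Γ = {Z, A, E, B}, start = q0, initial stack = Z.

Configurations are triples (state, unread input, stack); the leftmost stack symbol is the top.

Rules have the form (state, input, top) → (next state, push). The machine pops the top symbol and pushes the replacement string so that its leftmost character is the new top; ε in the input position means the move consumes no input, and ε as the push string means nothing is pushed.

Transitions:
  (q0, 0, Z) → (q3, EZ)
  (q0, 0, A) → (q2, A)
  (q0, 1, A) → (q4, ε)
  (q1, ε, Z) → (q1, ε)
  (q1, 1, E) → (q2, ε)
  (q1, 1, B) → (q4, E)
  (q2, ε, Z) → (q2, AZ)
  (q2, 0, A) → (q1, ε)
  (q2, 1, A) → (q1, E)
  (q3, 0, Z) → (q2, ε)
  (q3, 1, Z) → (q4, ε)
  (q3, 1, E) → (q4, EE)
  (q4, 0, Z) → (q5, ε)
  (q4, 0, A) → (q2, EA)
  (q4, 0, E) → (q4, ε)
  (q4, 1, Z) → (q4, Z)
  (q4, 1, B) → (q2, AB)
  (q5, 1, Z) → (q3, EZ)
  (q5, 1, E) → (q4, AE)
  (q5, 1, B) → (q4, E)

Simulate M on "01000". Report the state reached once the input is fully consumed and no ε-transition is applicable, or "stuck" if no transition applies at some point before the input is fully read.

(q0, 01000, Z)
  read 0, top Z: go to q3, push EZ → (q3, 1000, EZ)
  read 1, top E: go to q4, push EE → (q4, 000, EEZ)
  read 0, top E: go to q4, push ε → (q4, 00, EZ)
  read 0, top E: go to q4, push ε → (q4, 0, Z)
  read 0, top Z: go to q5, push ε → (q5, ε, ε)
All input consumed; M is in state q5.

q5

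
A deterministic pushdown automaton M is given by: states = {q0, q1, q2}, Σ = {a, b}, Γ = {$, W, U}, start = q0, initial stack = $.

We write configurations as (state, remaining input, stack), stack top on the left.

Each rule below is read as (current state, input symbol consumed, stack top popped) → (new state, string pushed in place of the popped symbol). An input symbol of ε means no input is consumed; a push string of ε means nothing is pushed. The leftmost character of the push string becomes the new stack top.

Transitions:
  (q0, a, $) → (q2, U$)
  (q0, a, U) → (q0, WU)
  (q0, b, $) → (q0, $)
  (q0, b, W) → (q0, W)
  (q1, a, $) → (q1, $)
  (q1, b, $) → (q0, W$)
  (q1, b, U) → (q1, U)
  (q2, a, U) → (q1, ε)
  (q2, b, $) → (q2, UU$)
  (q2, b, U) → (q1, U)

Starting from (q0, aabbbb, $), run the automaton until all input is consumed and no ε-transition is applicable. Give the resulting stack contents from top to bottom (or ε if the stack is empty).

W$

(q0, aabbbb, $)
  read a, top $: go to q2, push U$ → (q2, abbbb, U$)
  read a, top U: go to q1, push ε → (q1, bbbb, $)
  read b, top $: go to q0, push W$ → (q0, bbb, W$)
  read b, top W: go to q0, push W → (q0, bb, W$)
  read b, top W: go to q0, push W → (q0, b, W$)
  read b, top W: go to q0, push W → (q0, ε, W$)
All input consumed in state q0 with stack W$.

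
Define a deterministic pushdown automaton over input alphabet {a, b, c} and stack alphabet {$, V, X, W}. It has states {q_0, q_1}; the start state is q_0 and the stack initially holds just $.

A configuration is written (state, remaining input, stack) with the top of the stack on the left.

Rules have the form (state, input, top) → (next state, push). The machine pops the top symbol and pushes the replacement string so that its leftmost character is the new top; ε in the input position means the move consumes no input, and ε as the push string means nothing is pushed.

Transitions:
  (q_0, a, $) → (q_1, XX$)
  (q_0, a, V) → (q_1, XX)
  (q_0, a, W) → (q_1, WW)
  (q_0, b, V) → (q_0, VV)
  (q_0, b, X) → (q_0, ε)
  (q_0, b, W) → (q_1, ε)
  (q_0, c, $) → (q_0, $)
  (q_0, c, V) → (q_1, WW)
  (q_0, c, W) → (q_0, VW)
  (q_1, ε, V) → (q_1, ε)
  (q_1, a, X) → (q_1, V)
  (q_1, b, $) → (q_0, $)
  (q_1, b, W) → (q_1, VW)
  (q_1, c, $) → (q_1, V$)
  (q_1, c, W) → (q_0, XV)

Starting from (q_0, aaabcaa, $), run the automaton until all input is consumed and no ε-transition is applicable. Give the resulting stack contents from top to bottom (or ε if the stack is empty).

X$

(q_0, aaabcaa, $)
  read a, top $: go to q_1, push XX$ → (q_1, aabcaa, XX$)
  read a, top X: go to q_1, push V → (q_1, abcaa, VX$)
  ε-move, top V: go to q_1, push ε → (q_1, abcaa, X$)
  read a, top X: go to q_1, push V → (q_1, bcaa, V$)
  ε-move, top V: go to q_1, push ε → (q_1, bcaa, $)
  read b, top $: go to q_0, push $ → (q_0, caa, $)
  read c, top $: go to q_0, push $ → (q_0, aa, $)
  read a, top $: go to q_1, push XX$ → (q_1, a, XX$)
  read a, top X: go to q_1, push V → (q_1, ε, VX$)
  ε-move, top V: go to q_1, push ε → (q_1, ε, X$)
All input consumed in state q_1 with stack X$.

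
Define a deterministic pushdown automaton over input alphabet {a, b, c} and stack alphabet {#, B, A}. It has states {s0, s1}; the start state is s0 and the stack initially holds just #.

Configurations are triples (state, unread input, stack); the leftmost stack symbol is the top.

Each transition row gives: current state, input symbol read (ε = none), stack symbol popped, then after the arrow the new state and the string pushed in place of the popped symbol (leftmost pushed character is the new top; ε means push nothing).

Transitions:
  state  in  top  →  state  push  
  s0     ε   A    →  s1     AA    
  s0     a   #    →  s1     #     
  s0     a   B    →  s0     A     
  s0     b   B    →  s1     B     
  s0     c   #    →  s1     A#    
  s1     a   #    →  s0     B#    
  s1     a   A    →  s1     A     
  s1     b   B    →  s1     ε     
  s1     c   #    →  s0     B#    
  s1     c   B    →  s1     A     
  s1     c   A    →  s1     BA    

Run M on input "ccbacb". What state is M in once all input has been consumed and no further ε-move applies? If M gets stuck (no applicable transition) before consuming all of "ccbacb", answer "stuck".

s1

(s0, ccbacb, #)
  read c, top #: go to s1, push A# → (s1, cbacb, A#)
  read c, top A: go to s1, push BA → (s1, bacb, BA#)
  read b, top B: go to s1, push ε → (s1, acb, A#)
  read a, top A: go to s1, push A → (s1, cb, A#)
  read c, top A: go to s1, push BA → (s1, b, BA#)
  read b, top B: go to s1, push ε → (s1, ε, A#)
All input consumed; M is in state s1.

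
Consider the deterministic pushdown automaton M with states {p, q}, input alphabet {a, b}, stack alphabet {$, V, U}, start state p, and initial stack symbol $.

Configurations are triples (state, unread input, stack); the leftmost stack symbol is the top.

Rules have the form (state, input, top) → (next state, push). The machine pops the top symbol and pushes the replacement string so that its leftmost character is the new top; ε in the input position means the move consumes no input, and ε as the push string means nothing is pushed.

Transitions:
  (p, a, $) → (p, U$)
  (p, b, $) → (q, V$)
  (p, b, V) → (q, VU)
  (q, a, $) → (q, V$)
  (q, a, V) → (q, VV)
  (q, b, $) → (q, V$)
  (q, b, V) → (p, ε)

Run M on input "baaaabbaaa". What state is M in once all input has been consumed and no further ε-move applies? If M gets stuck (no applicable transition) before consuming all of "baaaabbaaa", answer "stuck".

(p, baaaabbaaa, $) ⊢ (q, aaaabbaaa, V$) ⊢ (q, aaabbaaa, VV$) ⊢ (q, aabbaaa, VVV$) ⊢ (q, abbaaa, VVVV$) ⊢ (q, bbaaa, VVVVV$) ⊢ (p, baaa, VVVV$) ⊢ (q, aaa, VUVVV$) ⊢ (q, aa, VVUVVV$) ⊢ (q, a, VVVUVVV$) ⊢ (q, ε, VVVVUVVV$)
All input consumed; M is in state q.

q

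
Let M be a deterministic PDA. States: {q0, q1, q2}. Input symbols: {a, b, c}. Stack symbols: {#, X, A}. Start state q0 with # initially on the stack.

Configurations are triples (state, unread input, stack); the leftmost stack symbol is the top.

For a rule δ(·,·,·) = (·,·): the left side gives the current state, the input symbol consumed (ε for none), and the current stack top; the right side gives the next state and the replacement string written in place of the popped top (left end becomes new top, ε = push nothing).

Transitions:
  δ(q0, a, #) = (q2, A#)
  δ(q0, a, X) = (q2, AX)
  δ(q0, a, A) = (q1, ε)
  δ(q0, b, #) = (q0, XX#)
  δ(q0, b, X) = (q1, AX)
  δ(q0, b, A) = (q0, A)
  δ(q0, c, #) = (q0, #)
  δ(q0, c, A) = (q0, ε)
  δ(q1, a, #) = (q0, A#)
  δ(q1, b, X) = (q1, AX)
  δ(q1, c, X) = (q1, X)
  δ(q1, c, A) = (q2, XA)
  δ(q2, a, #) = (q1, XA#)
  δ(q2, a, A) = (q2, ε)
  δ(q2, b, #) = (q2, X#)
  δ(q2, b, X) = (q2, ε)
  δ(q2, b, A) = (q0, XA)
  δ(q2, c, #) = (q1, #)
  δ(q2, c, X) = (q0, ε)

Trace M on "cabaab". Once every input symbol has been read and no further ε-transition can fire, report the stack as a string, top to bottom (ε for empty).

(q0, cabaab, #) ⊢ (q0, abaab, #) ⊢ (q2, baab, A#) ⊢ (q0, aab, XA#) ⊢ (q2, ab, AXA#) ⊢ (q2, b, XA#) ⊢ (q2, ε, A#)
All input consumed in state q2 with stack A#.

A#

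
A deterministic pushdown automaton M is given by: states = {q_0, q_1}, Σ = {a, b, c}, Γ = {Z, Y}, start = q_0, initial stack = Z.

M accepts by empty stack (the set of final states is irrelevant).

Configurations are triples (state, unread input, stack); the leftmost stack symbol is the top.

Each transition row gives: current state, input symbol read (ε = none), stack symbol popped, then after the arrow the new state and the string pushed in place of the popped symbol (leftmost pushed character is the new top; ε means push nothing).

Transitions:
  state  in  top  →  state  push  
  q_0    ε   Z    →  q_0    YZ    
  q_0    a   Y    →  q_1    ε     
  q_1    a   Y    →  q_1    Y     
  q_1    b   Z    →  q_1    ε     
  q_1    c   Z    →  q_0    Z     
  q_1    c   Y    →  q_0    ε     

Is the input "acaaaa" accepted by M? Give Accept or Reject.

(q_0, acaaaa, Z)
  ε-move, top Z: go to q_0, push YZ → (q_0, acaaaa, YZ)
  read a, top Y: go to q_1, push ε → (q_1, caaaa, Z)
  read c, top Z: go to q_0, push Z → (q_0, aaaa, Z)
  ε-move, top Z: go to q_0, push YZ → (q_0, aaaa, YZ)
  read a, top Y: go to q_1, push ε → (q_1, aaa, Z)
No transition applies at (q_1, aaa, Z); input not fully consumed.

Reject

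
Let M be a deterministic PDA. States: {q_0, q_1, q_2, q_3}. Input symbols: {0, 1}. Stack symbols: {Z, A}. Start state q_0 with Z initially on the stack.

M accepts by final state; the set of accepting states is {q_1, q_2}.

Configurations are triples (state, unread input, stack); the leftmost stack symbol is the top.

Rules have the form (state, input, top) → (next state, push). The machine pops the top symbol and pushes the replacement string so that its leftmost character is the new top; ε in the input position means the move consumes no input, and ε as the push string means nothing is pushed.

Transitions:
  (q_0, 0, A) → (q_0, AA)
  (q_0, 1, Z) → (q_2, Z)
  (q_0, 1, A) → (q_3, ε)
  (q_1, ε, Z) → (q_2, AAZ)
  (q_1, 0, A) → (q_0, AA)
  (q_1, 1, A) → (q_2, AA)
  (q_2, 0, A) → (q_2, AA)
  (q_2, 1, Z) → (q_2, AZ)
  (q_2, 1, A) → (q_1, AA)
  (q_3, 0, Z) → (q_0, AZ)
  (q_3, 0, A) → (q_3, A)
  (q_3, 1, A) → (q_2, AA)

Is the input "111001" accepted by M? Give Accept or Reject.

Reject

(q_0, 111001, Z)
  read 1, top Z: go to q_2, push Z → (q_2, 11001, Z)
  read 1, top Z: go to q_2, push AZ → (q_2, 1001, AZ)
  read 1, top A: go to q_1, push AA → (q_1, 001, AAZ)
  read 0, top A: go to q_0, push AA → (q_0, 01, AAAZ)
  read 0, top A: go to q_0, push AA → (q_0, 1, AAAAZ)
  read 1, top A: go to q_3, push ε → (q_3, ε, AAAZ)
All input consumed; state q_3 ∉ F and no further ε-move applies.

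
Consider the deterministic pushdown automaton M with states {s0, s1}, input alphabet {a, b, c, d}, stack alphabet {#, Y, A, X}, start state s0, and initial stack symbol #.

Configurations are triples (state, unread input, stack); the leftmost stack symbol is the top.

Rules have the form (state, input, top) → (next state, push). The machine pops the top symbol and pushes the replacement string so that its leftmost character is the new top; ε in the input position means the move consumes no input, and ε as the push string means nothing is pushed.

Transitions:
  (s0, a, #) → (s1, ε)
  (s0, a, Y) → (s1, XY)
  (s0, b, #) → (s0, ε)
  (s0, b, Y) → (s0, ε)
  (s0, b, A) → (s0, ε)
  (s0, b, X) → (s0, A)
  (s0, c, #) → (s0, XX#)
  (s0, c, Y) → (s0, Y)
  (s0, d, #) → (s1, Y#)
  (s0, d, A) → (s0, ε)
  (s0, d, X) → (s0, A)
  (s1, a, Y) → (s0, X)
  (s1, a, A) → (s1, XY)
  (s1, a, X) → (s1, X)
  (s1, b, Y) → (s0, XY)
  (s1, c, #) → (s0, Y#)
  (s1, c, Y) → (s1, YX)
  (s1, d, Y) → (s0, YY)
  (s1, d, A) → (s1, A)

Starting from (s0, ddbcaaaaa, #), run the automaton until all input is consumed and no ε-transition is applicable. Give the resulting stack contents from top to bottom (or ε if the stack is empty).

(s0, ddbcaaaaa, #) ⊢ (s1, dbcaaaaa, Y#) ⊢ (s0, bcaaaaa, YY#) ⊢ (s0, caaaaa, Y#) ⊢ (s0, aaaaa, Y#) ⊢ (s1, aaaa, XY#) ⊢ (s1, aaa, XY#) ⊢ (s1, aa, XY#) ⊢ (s1, a, XY#) ⊢ (s1, ε, XY#)
All input consumed in state s1 with stack XY#.

XY#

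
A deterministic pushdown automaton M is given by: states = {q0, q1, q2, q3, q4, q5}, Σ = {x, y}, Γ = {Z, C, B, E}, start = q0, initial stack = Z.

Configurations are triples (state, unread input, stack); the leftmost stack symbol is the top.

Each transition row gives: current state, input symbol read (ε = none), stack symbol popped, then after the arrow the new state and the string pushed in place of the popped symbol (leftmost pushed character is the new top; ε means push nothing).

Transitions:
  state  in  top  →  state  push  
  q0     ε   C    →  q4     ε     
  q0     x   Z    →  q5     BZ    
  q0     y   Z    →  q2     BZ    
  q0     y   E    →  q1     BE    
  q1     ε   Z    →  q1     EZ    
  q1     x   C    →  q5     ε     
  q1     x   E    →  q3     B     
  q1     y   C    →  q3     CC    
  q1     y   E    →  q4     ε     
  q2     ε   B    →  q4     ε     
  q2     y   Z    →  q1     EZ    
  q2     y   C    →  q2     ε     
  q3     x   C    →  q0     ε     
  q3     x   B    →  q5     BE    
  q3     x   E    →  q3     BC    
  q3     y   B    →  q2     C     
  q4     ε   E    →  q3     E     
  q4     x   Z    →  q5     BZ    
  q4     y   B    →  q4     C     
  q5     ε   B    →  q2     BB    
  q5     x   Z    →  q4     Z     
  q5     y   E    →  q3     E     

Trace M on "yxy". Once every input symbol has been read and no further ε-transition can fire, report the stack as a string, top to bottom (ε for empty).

CZ

(q0, yxy, Z)
  read y, top Z: go to q2, push BZ → (q2, xy, BZ)
  ε-move, top B: go to q4, push ε → (q4, xy, Z)
  read x, top Z: go to q5, push BZ → (q5, y, BZ)
  ε-move, top B: go to q2, push BB → (q2, y, BBZ)
  ε-move, top B: go to q4, push ε → (q4, y, BZ)
  read y, top B: go to q4, push C → (q4, ε, CZ)
All input consumed in state q4 with stack CZ.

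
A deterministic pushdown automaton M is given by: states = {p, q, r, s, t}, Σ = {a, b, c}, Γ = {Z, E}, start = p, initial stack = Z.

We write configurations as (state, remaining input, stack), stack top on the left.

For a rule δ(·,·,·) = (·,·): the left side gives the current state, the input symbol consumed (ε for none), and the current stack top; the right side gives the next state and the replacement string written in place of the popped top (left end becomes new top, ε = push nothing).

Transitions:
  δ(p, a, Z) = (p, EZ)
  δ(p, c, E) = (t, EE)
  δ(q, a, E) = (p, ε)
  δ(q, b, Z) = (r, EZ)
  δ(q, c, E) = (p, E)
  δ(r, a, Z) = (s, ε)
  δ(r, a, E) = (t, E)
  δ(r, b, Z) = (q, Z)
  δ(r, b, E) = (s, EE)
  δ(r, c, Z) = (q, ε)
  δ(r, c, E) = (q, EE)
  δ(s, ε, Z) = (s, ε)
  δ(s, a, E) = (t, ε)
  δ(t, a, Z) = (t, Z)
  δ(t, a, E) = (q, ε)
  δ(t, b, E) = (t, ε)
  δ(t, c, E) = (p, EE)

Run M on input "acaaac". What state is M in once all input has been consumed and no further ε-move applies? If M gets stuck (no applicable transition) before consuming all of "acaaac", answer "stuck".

(p, acaaac, Z)
  read a, top Z: go to p, push EZ → (p, caaac, EZ)
  read c, top E: go to t, push EE → (t, aaac, EEZ)
  read a, top E: go to q, push ε → (q, aac, EZ)
  read a, top E: go to p, push ε → (p, ac, Z)
  read a, top Z: go to p, push EZ → (p, c, EZ)
  read c, top E: go to t, push EE → (t, ε, EEZ)
All input consumed; M is in state t.

t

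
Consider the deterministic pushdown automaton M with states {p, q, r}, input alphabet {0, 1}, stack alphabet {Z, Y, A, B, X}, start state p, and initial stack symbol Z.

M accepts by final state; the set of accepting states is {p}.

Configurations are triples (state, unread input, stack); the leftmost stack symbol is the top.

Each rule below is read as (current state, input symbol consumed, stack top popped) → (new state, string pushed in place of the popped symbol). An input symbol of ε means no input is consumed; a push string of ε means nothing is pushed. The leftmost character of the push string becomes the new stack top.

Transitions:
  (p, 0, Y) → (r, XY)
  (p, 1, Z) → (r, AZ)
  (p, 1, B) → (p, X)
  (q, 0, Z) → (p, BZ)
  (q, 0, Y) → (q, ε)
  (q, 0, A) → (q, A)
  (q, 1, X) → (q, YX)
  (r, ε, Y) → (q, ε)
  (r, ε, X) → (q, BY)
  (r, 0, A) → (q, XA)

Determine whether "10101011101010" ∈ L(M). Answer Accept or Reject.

Reject

(p, 10101011101010, Z)
  read 1, top Z: go to r, push AZ → (r, 0101011101010, AZ)
  read 0, top A: go to q, push XA → (q, 101011101010, XAZ)
  read 1, top X: go to q, push YX → (q, 01011101010, YXAZ)
  read 0, top Y: go to q, push ε → (q, 1011101010, XAZ)
  read 1, top X: go to q, push YX → (q, 011101010, YXAZ)
  read 0, top Y: go to q, push ε → (q, 11101010, XAZ)
  read 1, top X: go to q, push YX → (q, 1101010, YXAZ)
No transition applies at (q, 1101010, YXAZ); input not fully consumed.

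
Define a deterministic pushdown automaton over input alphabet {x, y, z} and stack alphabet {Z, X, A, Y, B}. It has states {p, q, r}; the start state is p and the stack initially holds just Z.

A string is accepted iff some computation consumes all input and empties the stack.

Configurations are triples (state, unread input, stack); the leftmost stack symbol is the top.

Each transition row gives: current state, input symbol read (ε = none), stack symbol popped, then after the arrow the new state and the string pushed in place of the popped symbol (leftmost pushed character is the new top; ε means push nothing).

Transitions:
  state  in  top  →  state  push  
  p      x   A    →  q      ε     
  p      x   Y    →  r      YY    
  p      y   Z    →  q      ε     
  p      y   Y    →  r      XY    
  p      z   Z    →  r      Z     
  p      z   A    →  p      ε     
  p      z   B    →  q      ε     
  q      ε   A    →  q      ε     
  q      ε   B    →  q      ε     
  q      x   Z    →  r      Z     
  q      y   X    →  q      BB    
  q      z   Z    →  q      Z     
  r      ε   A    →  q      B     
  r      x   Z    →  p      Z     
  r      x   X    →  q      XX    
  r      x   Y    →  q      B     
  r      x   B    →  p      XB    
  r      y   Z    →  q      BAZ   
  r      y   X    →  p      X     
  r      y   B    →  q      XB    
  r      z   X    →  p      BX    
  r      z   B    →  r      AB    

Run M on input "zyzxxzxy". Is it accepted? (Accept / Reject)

(p, zyzxxzxy, Z) ⊢ (r, yzxxzxy, Z) ⊢ (q, zxxzxy, BAZ) ⊢ (q, zxxzxy, AZ) ⊢ (q, zxxzxy, Z) ⊢ (q, xxzxy, Z) ⊢ (r, xzxy, Z) ⊢ (p, zxy, Z) ⊢ (r, xy, Z) ⊢ (p, y, Z) ⊢ (q, ε, ε)
All input consumed and the stack is empty.

Accept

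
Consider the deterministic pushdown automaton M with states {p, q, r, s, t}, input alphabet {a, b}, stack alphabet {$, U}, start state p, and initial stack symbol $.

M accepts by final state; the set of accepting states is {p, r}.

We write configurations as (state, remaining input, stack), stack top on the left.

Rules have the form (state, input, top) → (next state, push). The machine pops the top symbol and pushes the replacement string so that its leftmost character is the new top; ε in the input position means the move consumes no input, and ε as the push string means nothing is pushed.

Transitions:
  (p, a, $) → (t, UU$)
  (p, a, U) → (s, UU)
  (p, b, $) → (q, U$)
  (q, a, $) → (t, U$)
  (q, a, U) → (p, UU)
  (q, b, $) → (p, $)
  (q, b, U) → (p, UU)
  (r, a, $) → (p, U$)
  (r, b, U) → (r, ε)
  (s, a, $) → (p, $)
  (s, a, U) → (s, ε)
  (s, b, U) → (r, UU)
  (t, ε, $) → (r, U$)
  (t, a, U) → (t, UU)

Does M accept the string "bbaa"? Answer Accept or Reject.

Reject

(p, bbaa, $) ⊢ (q, baa, U$) ⊢ (p, aa, UU$) ⊢ (s, a, UUU$) ⊢ (s, ε, UU$)
All input consumed; state s ∉ F and no further ε-move applies.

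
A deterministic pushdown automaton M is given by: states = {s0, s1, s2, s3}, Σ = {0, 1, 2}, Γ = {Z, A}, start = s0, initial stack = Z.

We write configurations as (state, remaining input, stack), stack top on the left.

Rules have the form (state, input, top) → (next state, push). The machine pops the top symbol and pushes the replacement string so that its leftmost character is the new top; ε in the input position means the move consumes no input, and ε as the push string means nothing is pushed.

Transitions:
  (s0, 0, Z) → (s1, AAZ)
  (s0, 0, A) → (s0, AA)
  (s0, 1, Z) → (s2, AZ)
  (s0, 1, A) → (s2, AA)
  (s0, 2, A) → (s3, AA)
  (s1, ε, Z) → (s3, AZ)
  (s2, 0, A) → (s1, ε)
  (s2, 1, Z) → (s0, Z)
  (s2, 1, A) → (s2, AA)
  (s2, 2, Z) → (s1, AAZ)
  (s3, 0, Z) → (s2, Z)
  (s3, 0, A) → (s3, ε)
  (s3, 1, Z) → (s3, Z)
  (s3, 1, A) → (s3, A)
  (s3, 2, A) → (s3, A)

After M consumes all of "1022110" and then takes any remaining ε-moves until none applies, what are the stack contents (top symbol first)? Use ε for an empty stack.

Z

(s0, 1022110, Z)
  read 1, top Z: go to s2, push AZ → (s2, 022110, AZ)
  read 0, top A: go to s1, push ε → (s1, 22110, Z)
  ε-move, top Z: go to s3, push AZ → (s3, 22110, AZ)
  read 2, top A: go to s3, push A → (s3, 2110, AZ)
  read 2, top A: go to s3, push A → (s3, 110, AZ)
  read 1, top A: go to s3, push A → (s3, 10, AZ)
  read 1, top A: go to s3, push A → (s3, 0, AZ)
  read 0, top A: go to s3, push ε → (s3, ε, Z)
All input consumed in state s3 with stack Z.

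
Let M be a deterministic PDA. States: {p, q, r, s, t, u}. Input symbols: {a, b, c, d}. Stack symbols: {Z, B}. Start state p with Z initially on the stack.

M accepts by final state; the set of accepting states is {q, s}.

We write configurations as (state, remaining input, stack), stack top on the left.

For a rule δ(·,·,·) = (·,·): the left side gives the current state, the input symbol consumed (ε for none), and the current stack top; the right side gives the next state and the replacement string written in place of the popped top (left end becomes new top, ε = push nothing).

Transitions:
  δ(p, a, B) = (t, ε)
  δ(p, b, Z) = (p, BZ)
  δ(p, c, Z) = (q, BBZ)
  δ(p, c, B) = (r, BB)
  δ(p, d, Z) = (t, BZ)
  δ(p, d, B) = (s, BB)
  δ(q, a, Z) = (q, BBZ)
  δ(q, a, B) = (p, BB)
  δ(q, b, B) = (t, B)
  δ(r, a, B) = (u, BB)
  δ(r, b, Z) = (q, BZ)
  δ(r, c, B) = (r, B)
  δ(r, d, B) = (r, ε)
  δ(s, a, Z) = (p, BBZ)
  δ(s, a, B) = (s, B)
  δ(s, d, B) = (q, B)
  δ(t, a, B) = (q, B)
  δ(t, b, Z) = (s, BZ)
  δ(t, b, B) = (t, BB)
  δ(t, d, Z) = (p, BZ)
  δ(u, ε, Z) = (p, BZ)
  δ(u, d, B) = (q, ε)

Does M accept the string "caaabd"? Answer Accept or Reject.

(p, caaabd, Z)
  read c, top Z: go to q, push BBZ → (q, aaabd, BBZ)
  read a, top B: go to p, push BB → (p, aabd, BBBZ)
  read a, top B: go to t, push ε → (t, abd, BBZ)
  read a, top B: go to q, push B → (q, bd, BBZ)
  read b, top B: go to t, push B → (t, d, BBZ)
No transition applies at (t, d, BBZ); input not fully consumed.

Reject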